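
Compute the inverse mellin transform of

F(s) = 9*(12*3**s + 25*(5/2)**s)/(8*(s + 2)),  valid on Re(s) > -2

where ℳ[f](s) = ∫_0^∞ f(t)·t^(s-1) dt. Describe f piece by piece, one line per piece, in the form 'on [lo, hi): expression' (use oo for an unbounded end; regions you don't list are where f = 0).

on [0, 5/2): 6*t**2
on [5/2, 3): 3*t**2/2

split f at 5/2: ℳ[f](s) collects 2 kernel integrals
[0, 5/2) adds the kernel integral of 6*t**2
piece [5/2, 3): integrate 3*t**2/2 against the kernel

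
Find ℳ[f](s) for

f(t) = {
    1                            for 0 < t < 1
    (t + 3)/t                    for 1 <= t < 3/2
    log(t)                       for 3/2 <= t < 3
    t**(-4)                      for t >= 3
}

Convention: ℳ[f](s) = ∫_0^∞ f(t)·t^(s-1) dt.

2**(1 - s)*(-162*2**(s - 1)*(s - 4)*(s - 1)*(2*s + (s - 1)**2 - 1) - 162*2**(s - 1)*(s - 4)*(2*s + (s - 1)**2 - 1) - 81*3**(s - 1)*s*(s - 4)*(s - 1)**2*log(3) + 81*3**(s - 1)*s*(s - 4)*(s - 1)**2*log(2) - 81*3**(s - 1)*s*(s - 4)*(s - 1)*log(3) + 81*3**(s - 1)*s*(s - 4)*(s - 1)*log(2) + 81*3**(s - 1)*s*(s - 4)*(s - 1) + 243*3**(s - 1)*(s - 4)*(s - 1)*(2*s + (s - 1)**2 - 1) + 162*3**(s - 1)*(s - 4)*(2*s + (s - 1)**2 - 1) + 162*6**(s - 1)*s*(s - 4)*(s - 1)**2*log(3) - 162*6**(s - 1)*s*(s - 4)*(s - 1) + 162*6**(s - 1)*s*(s - 4)*(s - 1)*log(3) - 2*6**(s - 1)*s*(s - 1)*(2*s + (s - 1)**2 - 1))/(54*s*(s - 4)*(s - 1)*(2*s + (s - 1)**2 - 1))
  0 < Re(s) < 4

reversing the shared t-power: t on [0, 1); t + 3 on [1, 3/2); t*log(t) on [3/2, 3); …
f breaks at 1, 3/2, 3 into 4 integrals to sum
piece [0, 1): integrate 1 against the kernel
over [1, 3/2), the kernel integral of (t + 3)/t enters the sum
∫ over [3/2, 3) of log(t)·t^(s-1) joins the sum
on [3, ∞): add ∫ t**(-4)·t^(s-1) dt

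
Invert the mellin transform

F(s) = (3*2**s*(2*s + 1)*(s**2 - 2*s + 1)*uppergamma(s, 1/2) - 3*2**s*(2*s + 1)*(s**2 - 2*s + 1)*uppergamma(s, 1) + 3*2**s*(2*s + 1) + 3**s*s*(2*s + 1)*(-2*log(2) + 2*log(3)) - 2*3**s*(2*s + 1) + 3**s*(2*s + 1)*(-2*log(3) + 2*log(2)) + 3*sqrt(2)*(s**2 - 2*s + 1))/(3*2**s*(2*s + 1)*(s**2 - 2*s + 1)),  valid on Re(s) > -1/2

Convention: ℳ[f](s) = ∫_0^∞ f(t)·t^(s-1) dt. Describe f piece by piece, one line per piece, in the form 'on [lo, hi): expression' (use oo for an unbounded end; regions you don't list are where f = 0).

on [0, 1/2): sqrt(t)
on [1/2, 1): exp(-t)
on [1, 3/2): log(t)/t

summing 3 kernel integrals split by 1/2, 1 yields ℳ[f](s)
∫ over [0, 1/2) of sqrt(t)·t^(s-1) joins the sum
segment 1/2 to 1 holds exp(-t); add its integral
the [1, 3/2) slice contributes ∫ log(t)/t·t^(s-1) dt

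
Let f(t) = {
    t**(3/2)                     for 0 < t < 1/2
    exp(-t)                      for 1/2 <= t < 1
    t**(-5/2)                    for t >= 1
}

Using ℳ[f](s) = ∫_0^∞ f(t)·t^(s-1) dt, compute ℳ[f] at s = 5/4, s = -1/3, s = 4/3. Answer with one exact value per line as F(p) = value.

F(5/4) = -uppergamma(5/4, 1) + 2**(1/4)/22 + uppergamma(5/4, 1/2) + 4/5
F(-1/3) = -uppergamma(-1/3, 1) + 6/17 + 3*2**(5/6)/14 + uppergamma(-1/3, 1/2)
F(4/3) = -uppergamma(4/3, 1) + 3*2**(1/6)/68 + uppergamma(4/3, 1/2) + 6/7

along the cuts 1/2, 1, ℳ[f](s) splits into 3 integrals
between 0 and 1/2 the integrand is t**(3/2)·t^(s-1)
piece [1/2, 1): integrate exp(-t) against the kernel
∫ over [1, ∞) of t**(-5/2)·t^(s-1) joins the sum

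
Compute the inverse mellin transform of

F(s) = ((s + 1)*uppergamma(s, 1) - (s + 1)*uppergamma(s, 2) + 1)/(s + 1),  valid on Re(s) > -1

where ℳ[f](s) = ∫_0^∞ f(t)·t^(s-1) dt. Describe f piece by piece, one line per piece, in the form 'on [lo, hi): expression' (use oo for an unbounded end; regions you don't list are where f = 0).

on [0, 1): t
on [1, 2): exp(-t)

treat the 2 regions marked off by 1 separately and sum
[0, 1) adds the kernel integral of t
for t in [1, 2): the term is ∫ exp(-t)·t^(s-1)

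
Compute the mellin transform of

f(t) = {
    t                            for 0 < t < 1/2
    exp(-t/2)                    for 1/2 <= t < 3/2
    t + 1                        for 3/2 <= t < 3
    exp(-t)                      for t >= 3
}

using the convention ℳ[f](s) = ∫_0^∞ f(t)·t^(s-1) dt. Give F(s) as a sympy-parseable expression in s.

(2*2**s*s*(s + 1)*uppergamma(s, 3) - 5*3**s*s - 2*3**s + 2*4**s*s*(s + 1)*uppergamma(s, 1/4) - 2*4**s*s*(s + 1)*uppergamma(s, 3/4) + 8*6**s*s + 2*6**s + s)/(2*2**s*s*(s + 1))
  Re(s) > -1

split f at 1/2, 3/2, 3: ℳ[f](s) collects 4 kernel integrals
over [0, 1/2), the kernel integral of t enters the sum
for t in [1/2, 3/2): the term is ∫ exp(-t/2)·t^(s-1)
over [3/2, 3), the kernel integral of (t + 1) enters the sum
the [3, ∞) slice contributes ∫ exp(-t)·t^(s-1) dt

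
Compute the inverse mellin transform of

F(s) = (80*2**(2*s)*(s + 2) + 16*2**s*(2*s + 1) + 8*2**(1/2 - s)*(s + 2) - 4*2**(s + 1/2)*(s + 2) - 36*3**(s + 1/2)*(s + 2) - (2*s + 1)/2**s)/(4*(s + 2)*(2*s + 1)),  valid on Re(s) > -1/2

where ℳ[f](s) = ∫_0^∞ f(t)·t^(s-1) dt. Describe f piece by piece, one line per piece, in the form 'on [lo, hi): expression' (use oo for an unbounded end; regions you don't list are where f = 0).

the 4 pieces separated at 1/2, 2, 3 each add one integral
segment 0 to 1/2 holds 2*sqrt(t); add its integral
∫ t**2·t^(s-1) over [1/2, 2)
∫ over [2, 3) of sqrt(t)/2·t^(s-1) joins the sum
the [3, 4) slice contributes ∫ 5*sqrt(t)·t^(s-1) dt

on [0, 1/2): 2*sqrt(t)
on [1/2, 2): t**2
on [2, 3): sqrt(t)/2
on [3, 4): 5*sqrt(t)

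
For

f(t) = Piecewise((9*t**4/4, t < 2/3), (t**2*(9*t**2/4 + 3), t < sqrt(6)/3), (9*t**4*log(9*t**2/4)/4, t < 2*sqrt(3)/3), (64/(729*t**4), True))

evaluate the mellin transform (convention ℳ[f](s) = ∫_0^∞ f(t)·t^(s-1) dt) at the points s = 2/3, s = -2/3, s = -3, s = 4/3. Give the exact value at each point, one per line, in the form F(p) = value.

undo the shared t-power: 9*t**2/4 on [0, 2/3); 9*t**2/4 + 3 on [2/3, sqrt(6)/3); 9*t**2*log(9*t**2/4)/4 on [sqrt(6)/3, 2*sqrt(3)/3); …
reversing the common scale on t: t**2 on [0, 1); t**2 + 3 on [1, sqrt(6)/2); t**2*log(t**2) on [sqrt(6)/2, sqrt(3)); …
reversing the power substitution: t on [0, 1); t + 3 on [1, 3/2); t*log(t) on [3/2, 3); …
integrate the 4 segments split at 2/3, sqrt(6)/3, 2*sqrt(3)/3, then add the results
between 0 and 2/3 the integrand is 9*t**4/4·t^(s-1)
on [2/3, sqrt(6)/3) integrate f = t**2*(9*t**2/4 + 3) against the kernel
segment sqrt(6)/3 to 2*sqrt(3)/3 holds 9*t**4*log(9*t**2/4)/4; add its integral
over [2*sqrt(3)/3, ∞), the kernel integral of 64/(729*t**4) enters the sum

F(2/3) = -2332*6**(2/3)/19845 - 12**(1/3)/6 - 18**(1/3)*log(3)/14 + 18**(1/3)*log(2)/14 + 69*18**(1/3)/196 + 2*6**(2/3)*log(3)/7
F(-2/3) = -18**(1/3)/2 - 1676*6**(1/3)/4725 - 3*12**(1/3)*log(3)/20 + 3*12**(1/3)*log(2)/20 + 3*6**(1/3)*log(3)/5 + 99*12**(1/3)/100
F(-3) = -1133*sqrt(3)/378 - 3*sqrt(6)*log(3)/4 + 3*sqrt(6)*log(2)/4 + 3*sqrt(6)/4 + 3*sqrt(3)*log(3)/2 + 9/2
F(4/3) = -227*6**(1/3)/1296 - 4*18**(1/3)/45 - 12**(1/3)*log(3)/16 + 12**(1/3)*log(2)/16 + 183*12**(1/3)/640 + 6**(1/3)*log(3)/2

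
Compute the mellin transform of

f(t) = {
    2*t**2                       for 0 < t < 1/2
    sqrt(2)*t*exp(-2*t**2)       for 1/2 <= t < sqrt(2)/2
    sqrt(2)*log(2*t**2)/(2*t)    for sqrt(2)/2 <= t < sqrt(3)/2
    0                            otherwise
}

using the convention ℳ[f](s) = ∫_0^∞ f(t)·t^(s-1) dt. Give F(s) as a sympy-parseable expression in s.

2**(1/2 - s/2)*(sqrt(2)/2)**s*(3*2**(s/2 + 1/2)*(s + 2)*(4*s - (s + 1)**2)*uppergamma(s/2 + 1/2, 1/2) - 3*2**(s/2 + 1/2)*(s + 2)*(4*s - (s + 1)**2)*uppergamma(s/2 + 1/2, 1) - 12*2**(s/2 + 1/2)*(s + 2) + 3**(s/2 + 1/2)*(s + 1)*(s + 2)*(-4*log(3) + 4*log(2)) + 3**(s/2 + 1/2)*(s + 2)*(-8*log(2) + 8*log(3)) + 8*3**(s/2 + 1/2)*(s + 2) + 3*sqrt(2)*(4*s - (s + 1)**2))/(12*(s + 2)*(4*s - (s + 1)**2))
  Re(s) > -2

peel off the power substitution: 2*t on [0, 1/4); sqrt(2)*sqrt(t)*exp(-2*t) on [1/4, 1/2); sqrt(2)*log(2*t)/(2*sqrt(t)) on [1/2, 3/4)
invert the common scale on t to get t on [0, 1/2); sqrt(t)*exp(-t) on [1/2, 1); log(t)/sqrt(t) on [1, 3/2)
remove the shared t-power first: sqrt(t) on [0, 1/2); exp(-t) on [1/2, 1); log(t)/t on [1, 3/2)
summing 3 kernel integrals split by 1/2, sqrt(2)/2 yields ℳ[f](s)
the [0, 1/2) slice contributes ∫ 2*t**2·t^(s-1) dt
piece [1/2, sqrt(2)/2): integrate sqrt(2)*t*exp(-2*t**2) against the kernel
the [sqrt(2)/2, sqrt(3)/2) slice contributes ∫ sqrt(2)*log(2*t**2)/(2*t)·t^(s-1) dt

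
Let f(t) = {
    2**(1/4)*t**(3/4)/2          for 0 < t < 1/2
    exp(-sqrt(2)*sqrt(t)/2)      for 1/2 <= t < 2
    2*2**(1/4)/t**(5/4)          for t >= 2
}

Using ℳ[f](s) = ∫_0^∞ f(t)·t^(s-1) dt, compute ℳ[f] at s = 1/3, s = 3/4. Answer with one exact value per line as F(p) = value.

F(1/3) = -2*2**(1/3)*uppergamma(2/3, 1) + 3*2**(1/6)/13 + 12*2**(1/3)/11 + 2*2**(1/3)*uppergamma(2/3, 1/2)
F(3/4) = -2*2**(3/4)*exp(-1) - 2**(3/4)*sqrt(pi)*erfc(1) + 2**(3/4)*sqrt(pi)*erfc(sqrt(2)/2) + 2*2**(1/4)*exp(-1/2) + 25*2**(3/4)/12

remove the common scale on t first: t**(3/4) on [0, 1/4); exp(-sqrt(t)) on [1/4, 1); t**(-5/4) on [1, ∞)
strip the power substitution: t**(3/2) on [0, 1/2); exp(-t) on [1/2, 1); t**(-5/2) on [1, ∞)
the 3 pieces separated at 1/2, 2 each add one integral
the [0, 1/2) slice contributes ∫ 2**(1/4)*t**(3/4)/2·t^(s-1) dt
piece [1/2, 2): integrate exp(-sqrt(2)*sqrt(t)/2) against the kernel
piece [2, ∞): integrate 2*2**(1/4)/t**(5/4) against the kernel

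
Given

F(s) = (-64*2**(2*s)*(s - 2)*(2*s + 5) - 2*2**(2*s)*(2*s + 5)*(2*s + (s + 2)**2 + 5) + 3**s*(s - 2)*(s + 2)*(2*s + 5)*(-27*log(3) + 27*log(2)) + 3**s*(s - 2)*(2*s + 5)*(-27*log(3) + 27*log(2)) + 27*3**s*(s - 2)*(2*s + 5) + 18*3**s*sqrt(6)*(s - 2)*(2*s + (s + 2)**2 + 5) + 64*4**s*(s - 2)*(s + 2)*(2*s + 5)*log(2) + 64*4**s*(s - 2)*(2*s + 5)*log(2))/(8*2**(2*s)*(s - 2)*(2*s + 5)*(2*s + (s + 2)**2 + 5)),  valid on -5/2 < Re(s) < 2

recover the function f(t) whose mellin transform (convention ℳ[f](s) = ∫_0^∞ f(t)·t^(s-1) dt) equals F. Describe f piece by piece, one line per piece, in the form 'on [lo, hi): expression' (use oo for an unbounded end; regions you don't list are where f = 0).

on [0, 3/4): 4*sqrt(2)*t**(5/2)
on [3/4, 1): 8*t**3*log(2*t)
on [1, oo): 1/(4*t**2)

reversing the common scale on t: t**(5/2) on [0, 3/2); t**3*log(t) on [3/2, 2); t**(-2) on [2, ∞)
remove the shared t-power first: t**(3/2) on [0, 3/2); t**2*log(t) on [3/2, 2); t**(-3) on [2, ∞)
invert the shared t-power to get sqrt(t) on [0, 3/2); t*log(t) on [3/2, 2); t**(-4) on [2, ∞)
f breaks at 3/4, 1 into 3 integrals to sum
for t in [0, 3/4): the term is ∫ 4*sqrt(2)*t**(5/2)·t^(s-1)
between 3/4 and 1 the integrand is 8*t**3*log(2*t)·t^(s-1)
∫ 1/(4*t**2)·t^(s-1) over [1, ∞)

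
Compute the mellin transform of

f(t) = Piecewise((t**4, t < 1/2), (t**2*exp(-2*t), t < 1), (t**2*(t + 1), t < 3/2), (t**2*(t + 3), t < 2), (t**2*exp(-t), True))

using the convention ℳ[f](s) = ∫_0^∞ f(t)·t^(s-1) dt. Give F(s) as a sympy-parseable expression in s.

peel off the shared t-power: t**2 on [0, 1/2); exp(-2*t) on [1/2, 1); t + 1 on [1, 3/2); …
the 5 pieces separated at 1/2, 1, 3/2, 2 each add one integral
for t in [0, 1/2): the term is ∫ t**4·t^(s-1)
∫ over [1/2, 1) of t**2*exp(-2*t)·t^(s-1) joins the sum
between 1 and 3/2 the integrand is t**2*(t + 1)·t^(s-1)
on [3/2, 2) integrate f = t**2*(t + 3) against the kernel
∫ t**2*exp(-t)·t^(s-1) over [2, ∞)

(320*2**(2*s)*(s + 2)*(s + 4) + 192*2**(2*s)*(s + 4) + 16*2**s*(s + 2)*(s + 3)*(s + 4)*uppergamma(s + 2, 2) - 32*2**s*(s + 2)*(s + 4) - 16*2**s*(s + 4) - 72*3**s*(s + 2)*(s + 4) - 72*3**s*(s + 4) + 4*(s + 2)*(s + 3)*(s + 4)*uppergamma(s + 2, 1) - 4*(s + 2)*(s + 3)*(s + 4)*uppergamma(s + 2, 2) + (s + 2)*(s + 3))/(16*2**s*(s + 2)*(s + 3)*(s + 4))
  Re(s) > -4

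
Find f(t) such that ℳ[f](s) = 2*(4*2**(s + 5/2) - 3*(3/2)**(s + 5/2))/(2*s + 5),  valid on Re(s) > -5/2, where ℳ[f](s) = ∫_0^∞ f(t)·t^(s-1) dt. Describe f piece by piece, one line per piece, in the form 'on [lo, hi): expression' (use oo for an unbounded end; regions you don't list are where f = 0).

summing 2 kernel integrals split by 3/2 yields ℳ[f](s)
on [0, 3/2): add ∫ t**(5/2)·t^(s-1) dt
over [3/2, 2), the kernel integral of 4*t**(5/2) enters the sum

on [0, 3/2): t**(5/2)
on [3/2, 2): 4*t**(5/2)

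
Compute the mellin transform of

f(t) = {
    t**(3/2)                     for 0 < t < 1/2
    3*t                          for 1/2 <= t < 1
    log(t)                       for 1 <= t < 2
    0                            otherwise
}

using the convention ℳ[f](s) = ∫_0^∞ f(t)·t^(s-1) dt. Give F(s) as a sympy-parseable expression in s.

treat the 3 regions marked off by 1/2, 1 separately and sum
segment 0 to 1/2 holds t**(3/2); add its integral
segment 1/2 to 1 holds 3*t; add its integral
segment [1, 2) carries log(t); integrate it

(-2*2**(2*s)*(s + 1)*(2*s + 3) + 6*2**s*s**2*(2*s + 3) + 2*2**s*(s + 1)*(2*s + 3) + 4**s*s*(s + 1)*(2*s + 3)*log(4) + sqrt(2)*s**2*(s + 1) - 3*s**2*(2*s + 3))/(2*2**s*s**2*(s + 1)*(2*s + 3))
  Re(s) > -3/2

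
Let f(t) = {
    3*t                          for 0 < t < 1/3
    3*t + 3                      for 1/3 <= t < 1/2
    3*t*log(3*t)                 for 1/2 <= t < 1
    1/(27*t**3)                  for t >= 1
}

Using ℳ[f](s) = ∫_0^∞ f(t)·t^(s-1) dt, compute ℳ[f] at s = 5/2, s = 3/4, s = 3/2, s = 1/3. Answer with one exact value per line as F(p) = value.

remove the common scale on t first: 3*t/2 on [0, 2/3); 3*t/2 + 3 on [2/3, 1); 3*t*log(3*t/2)/2 on [1, 2); …
reversing the common scale on t: t on [0, 1); t + 3 on [1, 3/2); t*log(t) on [3/2, 3); …
along the cuts 1/3, 1/2, 1, ℳ[f](s) splits into 4 integrals
the [0, 1/3) slice contributes ∫ 3*t·t^(s-1) dt
∫ (3*t + 3)·t^(s-1) over [1/3, 1/2)
on [1/2, 1): add ∫ 3*t*log(3*t)·t^(s-1) dt
for t in [1, ∞): the term is ∫ 1/(27*t**3)·t^(s-1)

F(5/2) = -226/1323 - 3*sqrt(2)*log(3)/56 - 2*sqrt(3)/45 + 3*sqrt(2)*log(2)/56 + 429*sqrt(2)/1960 + 6*log(3)/7
F(3/4) = -4*3**(1/4)/3 - 11468/11907 - 3*2**(1/4)*log(3)/7 + 3*2**(1/4)*log(2)/7 + 12*log(3)/7 + 131*2**(1/4)/49
F(3/2) = -922/2025 - 2*sqrt(3)/9 - 3*sqrt(2)*log(3)/20 + 3*sqrt(2)*log(2)/20 + 71*sqrt(2)/100 + 6*log(3)/5
F(1/3) = -3*3**(2/3) - 241/144 + log(2**(9*2**(2/3)/16)*3**(9/4 - 9*2**(2/3)/16)) + 351*2**(2/3)/64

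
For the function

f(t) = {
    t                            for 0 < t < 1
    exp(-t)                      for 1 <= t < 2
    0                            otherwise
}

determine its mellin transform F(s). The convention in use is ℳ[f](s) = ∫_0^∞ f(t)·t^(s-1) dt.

the 2 pieces separated at 1 each add one integral
between 0 and 1 the integrand is t·t^(s-1)
[1, 2) adds the kernel integral of exp(-t)

((s + 1)*uppergamma(s, 1) - (s + 1)*uppergamma(s, 2) + 1)/(s + 1)
  Re(s) > -1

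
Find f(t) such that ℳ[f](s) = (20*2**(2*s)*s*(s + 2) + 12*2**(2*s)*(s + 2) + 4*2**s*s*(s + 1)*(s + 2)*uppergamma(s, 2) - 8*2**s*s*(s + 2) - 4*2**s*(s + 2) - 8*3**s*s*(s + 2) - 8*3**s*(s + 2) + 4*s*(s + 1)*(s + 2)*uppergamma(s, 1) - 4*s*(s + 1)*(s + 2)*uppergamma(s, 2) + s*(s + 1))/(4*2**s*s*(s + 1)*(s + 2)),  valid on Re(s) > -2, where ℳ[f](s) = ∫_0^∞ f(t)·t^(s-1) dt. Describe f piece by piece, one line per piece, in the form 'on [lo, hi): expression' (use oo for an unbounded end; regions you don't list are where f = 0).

f breaks at 1/2, 1, 3/2, 2 into 5 integrals to sum
on [0, 1/2) integrate f = t**2 against the kernel
on [1/2, 1) integrate f = exp(-2*t) against the kernel
on [1, 3/2): add ∫ (t + 1)·t^(s-1) dt
between 3/2 and 2 the integrand is (t + 3)·t^(s-1)
[2, ∞) adds the kernel integral of exp(-t)

on [0, 1/2): t**2
on [1/2, 1): exp(-2*t)
on [1, 3/2): t + 1
on [3/2, 2): t + 3
on [2, oo): exp(-t)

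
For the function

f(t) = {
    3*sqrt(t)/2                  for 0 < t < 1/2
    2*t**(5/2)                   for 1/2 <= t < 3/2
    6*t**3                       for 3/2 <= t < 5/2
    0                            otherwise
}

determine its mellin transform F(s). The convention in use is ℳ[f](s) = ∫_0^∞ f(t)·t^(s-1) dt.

(-4*2**(-s - 5/2)*(s + 3)*(2*s + 1) + 3*2**(-s - 1/2)*(s + 3)*(2*s + 5) + 4*(3/2)**(s + 5/2)*(s + 3)*(2*s + 1) - 6*(3/2)**(s + 3)*(2*s + 1)*(2*s + 5) + 6*(5/2)**(s + 3)*(2*s + 1)*(2*s + 5))/((s + 3)*(2*s + 1)*(2*s + 5))
  Re(s) > -1/2

breakpoints 1/2, 3/2: one integral from each of the 3 segments
∫ 3*sqrt(t)/2·t^(s-1) over [0, 1/2)
over [1/2, 3/2), the kernel integral of 2*t**(5/2) enters the sum
[3/2, 5/2) adds the kernel integral of 6*t**3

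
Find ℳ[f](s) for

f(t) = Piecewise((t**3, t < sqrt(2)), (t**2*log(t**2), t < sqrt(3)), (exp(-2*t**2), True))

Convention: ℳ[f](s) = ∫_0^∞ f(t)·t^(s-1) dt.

strip the power substitution: t**(3/2) on [0, 2); t*log(t) on [2, 3); exp(-2*t) on [3, ∞)
treat the 3 regions marked off by sqrt(2), sqrt(3) separately and sum
on [0, sqrt(2)): add ∫ t**3·t^(s-1) dt
∫ t**2*log(t**2)·t^(s-1) over [sqrt(2), sqrt(3))
the [sqrt(3), ∞) slice contributes ∫ exp(-2*t**2)·t^(s-1) dt

(-12**(s/2)*s*(s + 3)*log(2) - 2*12**(s/2)*(s + 3)*log(2) + 2*12**(s/2)*(s + 3) + 4*12**(s/2)*sqrt(2)*(s**2/4 + s + 1) + 3*18**(s/2)*s*(s + 3)*log(3)/2 - 3*18**(s/2)*(s + 3) + 3*18**(s/2)*(s + 3)*log(3) + 3**(s/2)*(s + 3)*(s**2/4 + s + 1)*uppergamma(s/2, 6))/(2*6**(s/2)*(s + 3)*(s**2/4 + s + 1))
  Re(s) > -3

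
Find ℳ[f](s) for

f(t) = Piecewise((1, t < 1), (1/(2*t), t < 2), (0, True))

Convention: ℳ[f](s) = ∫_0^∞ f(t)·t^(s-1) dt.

invert the shared t-power to get t on [0, 1); 1/2 on [1, 2)
the 2 pieces separated at 1 each add one integral
piece [0, 1): integrate 1 against the kernel
between 1 and 2 the integrand is 1/(2*t)·t^(s-1)

(2**s*s + 2*s - 4)/(4*s*(s - 1))
  Re(s) > 0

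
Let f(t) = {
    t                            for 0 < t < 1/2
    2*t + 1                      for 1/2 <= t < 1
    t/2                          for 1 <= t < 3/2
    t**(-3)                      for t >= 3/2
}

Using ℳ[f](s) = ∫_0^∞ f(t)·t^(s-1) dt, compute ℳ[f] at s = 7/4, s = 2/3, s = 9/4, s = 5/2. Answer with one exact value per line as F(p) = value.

split f at 1/2, 1, 3/2: ℳ[f](s) collects 4 kernel integrals
the [0, 1/2) slice contributes ∫ t·t^(s-1) dt
between 1/2 and 1 the integrand is (2*t + 1)·t^(s-1)
[1, 3/2) adds the kernel integral of t/2
over [3/2, ∞), the kernel integral of t**(-3) enters the sum

F(7/4) = 2**(1/4)*(-2610 + 5299*3**(3/4) + 7740*2**(3/4))/13860
F(2/3) = 2**(1/3)*(-2268 + 727*3**(2/3) + 3024*2**(2/3))/2520
F(9/4) = 2**(3/4)*(-70 + 424*2**(1/4) + 659*3**(1/4))/936
F(5/2) = -19*sqrt(2)/280 + 29/35 + 305*sqrt(6)/336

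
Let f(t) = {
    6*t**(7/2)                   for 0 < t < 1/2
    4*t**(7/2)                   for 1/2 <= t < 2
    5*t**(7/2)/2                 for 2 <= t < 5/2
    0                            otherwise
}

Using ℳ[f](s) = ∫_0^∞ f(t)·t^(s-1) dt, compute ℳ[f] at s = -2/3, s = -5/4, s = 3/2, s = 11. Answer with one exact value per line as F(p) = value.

treat the 3 regions marked off by 1/2, 2 separately and sum
segment 0 to 1/2 holds 6*t**(7/2); add its integral
the [1/2, 2) slice contributes ∫ 4*t**(7/2)·t^(s-1) dt
over [2, 5/2), the kernel integral of 5*t**(7/2)/2 enters the sum

F(-2/3) = 3*2**(1/6)*(4 + 96*2**(2/3) + 125*5**(5/6))/136
F(-5/4) = 2**(1/4)*(4*sqrt(2) + 96 + 125*sqrt(2)*5**(1/4))/36
F(3/2) = 18701/320
F(11) = 402653185*sqrt(2)/237568 + 30517578125*sqrt(10)/950272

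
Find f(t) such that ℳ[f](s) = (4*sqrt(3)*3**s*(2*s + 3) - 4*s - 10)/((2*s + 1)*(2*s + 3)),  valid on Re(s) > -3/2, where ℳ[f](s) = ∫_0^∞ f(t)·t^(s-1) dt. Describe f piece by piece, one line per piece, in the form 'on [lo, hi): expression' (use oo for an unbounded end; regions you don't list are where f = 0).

f breaks at 1 into 2 integrals to sum
segment 0 to 1 holds t**(3/2); add its integral
on [1, 3) integrate f = 2*sqrt(t) against the kernel

on [0, 1): t**(3/2)
on [1, 3): 2*sqrt(t)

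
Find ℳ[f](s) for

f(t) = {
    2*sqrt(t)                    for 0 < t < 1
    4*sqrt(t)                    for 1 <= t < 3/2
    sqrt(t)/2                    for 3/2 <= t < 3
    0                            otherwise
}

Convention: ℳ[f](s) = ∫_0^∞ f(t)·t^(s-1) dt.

integrate the 3 segments split at 1, 3/2, then add the results
segment [0, 1) carries 2*sqrt(t); integrate it
segment 1 to 3/2 holds 4*sqrt(t); add its integral
segment 3/2 to 3 holds sqrt(t)/2; add its integral

(3**(s + 1/2) + 7*(3/2)**(s + 1/2) - 4)/(2*s + 1)
  Re(s) > -1/2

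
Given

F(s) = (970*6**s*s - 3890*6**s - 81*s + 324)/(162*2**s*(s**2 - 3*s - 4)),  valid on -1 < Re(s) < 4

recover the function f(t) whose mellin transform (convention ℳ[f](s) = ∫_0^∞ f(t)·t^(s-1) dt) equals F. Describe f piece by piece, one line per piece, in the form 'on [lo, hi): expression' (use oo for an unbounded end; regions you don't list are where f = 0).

cuts at 1/2, 3: linearity sums the 3 kernel integrals
segment [0, 1/2) carries t; integrate it
segment 1/2 to 3 holds 2*t; add its integral
piece [3, ∞): integrate t**(-4) against the kernel

on [0, 1/2): t
on [1/2, 3): 2*t
on [3, oo): t**(-4)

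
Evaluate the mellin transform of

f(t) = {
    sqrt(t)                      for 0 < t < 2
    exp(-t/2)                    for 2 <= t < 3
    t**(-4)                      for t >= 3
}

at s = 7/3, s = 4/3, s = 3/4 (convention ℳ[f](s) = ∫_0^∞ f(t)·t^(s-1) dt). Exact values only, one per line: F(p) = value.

F(7/3) = -4*2**(1/3)*uppergamma(7/3, 3/2) + 3**(1/3)/15 + 24*2**(5/6)/17 + 4*2**(1/3)*uppergamma(7/3, 1)
F(4/3) = -2*2**(1/3)*uppergamma(4/3, 3/2) + 3**(1/3)/72 + 2*2**(1/3)*uppergamma(4/3, 1) + 12*2**(5/6)/11
F(3/4) = -2**(3/4)*uppergamma(3/4, 3/2) + 4*3**(3/4)/1053 + 2**(3/4)*uppergamma(3/4, 1) + 8*2**(1/4)/5

summing 3 kernel integrals split by 2, 3 yields ℳ[f](s)
on [0, 2): add ∫ sqrt(t)·t^(s-1) dt
between 2 and 3 the integrand is exp(-t/2)·t^(s-1)
over [3, ∞), the kernel integral of t**(-4) enters the sum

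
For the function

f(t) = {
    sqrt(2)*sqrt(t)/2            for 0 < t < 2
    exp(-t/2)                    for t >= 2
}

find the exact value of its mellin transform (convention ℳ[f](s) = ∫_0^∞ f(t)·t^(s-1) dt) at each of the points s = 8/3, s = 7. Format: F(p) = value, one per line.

F(8/3) = 2**(2/3)*(24/19 + 4*uppergamma(8/3, 1))
F(7) = 256/15 + 250496*exp(-1)

remove the common scale on t first: sqrt(t) on [0, 1); exp(-t) on [1, ∞)
f breaks at 2 into 2 integrals to sum
∫ over [0, 2) of sqrt(2)*sqrt(t)/2·t^(s-1) joins the sum
on [2, ∞) integrate f = exp(-t/2) against the kernel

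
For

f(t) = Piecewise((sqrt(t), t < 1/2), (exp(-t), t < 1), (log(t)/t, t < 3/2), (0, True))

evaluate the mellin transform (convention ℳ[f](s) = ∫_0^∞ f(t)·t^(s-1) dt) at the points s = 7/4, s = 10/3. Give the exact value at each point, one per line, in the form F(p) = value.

F(7/4) = -8*2**(1/4)*3**(3/4)/9 - uppergamma(7/4, 1) + 2**(3/4)/18 + log(3**(2*2**(1/4)*3**(3/4)/3)/2**(2*2**(1/4)*3**(3/4)/3)) + uppergamma(7/4, 1/2) + 16/9
F(10/3) = -uppergamma(10/3, 1) - 81*2**(2/3)*3**(1/3)/392 + 3*2**(1/6)/184 + 9/49 + log(3**(27*2**(2/3)*3**(1/3)/56)/2**(27*2**(2/3)*3**(1/3)/56)) + uppergamma(10/3, 1/2)

breakpoints 1/2, 1: one integral from each of the 3 segments
∫ sqrt(t)·t^(s-1) over [0, 1/2)
on [1/2, 1) integrate f = exp(-t) against the kernel
segment [1, 3/2) carries log(t)/t; integrate it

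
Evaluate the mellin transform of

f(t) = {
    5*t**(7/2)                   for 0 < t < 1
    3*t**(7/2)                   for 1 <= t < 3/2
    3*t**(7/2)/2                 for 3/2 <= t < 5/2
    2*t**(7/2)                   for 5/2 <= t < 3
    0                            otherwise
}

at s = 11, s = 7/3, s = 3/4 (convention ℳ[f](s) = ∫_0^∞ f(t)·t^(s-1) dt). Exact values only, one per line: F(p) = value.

F(11) = -6103515625*sqrt(10)/950272 + 4/29 + 14348907*sqrt(6)/950272 + 19131876*sqrt(3)/29
F(7/3) = -1875*2**(1/6)*5**(5/6)/448 + 12/35 + 2187*2**(1/6)*3**(5/6)/2240 + 2916*3**(5/6)/35
F(3/4) = -625*2**(3/4)*5**(1/4)/272 + 8/17 + 243*2**(3/4)*3**(1/4)/272 + 648*3**(1/4)/17

cuts at 1, 3/2, 5/2: linearity sums the 4 kernel integrals
on [0, 1): add ∫ 5*t**(7/2)·t^(s-1) dt
on [1, 3/2) integrate f = 3*t**(7/2) against the kernel
∫ over [3/2, 5/2) of 3*t**(7/2)/2·t^(s-1) joins the sum
the [5/2, 3) slice contributes ∫ 2*t**(7/2)·t^(s-1) dt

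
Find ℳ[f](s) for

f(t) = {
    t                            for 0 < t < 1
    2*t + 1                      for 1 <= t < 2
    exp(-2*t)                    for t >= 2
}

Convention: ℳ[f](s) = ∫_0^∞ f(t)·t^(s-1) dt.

linearity at 1, 2 turns ℳ[f](s) into 3 summed integrals
between 0 and 1 the integrand is t·t^(s-1)
for t in [1, 2): the term is ∫ (2*t + 1)·t^(s-1)
segment [2, ∞) carries exp(-2*t); integrate it

(2**s*s*(s + 1)*uppergamma(s, 4) - 2*4**s*s - 4**s + 5*8**s*s + 8**s)/(4**s*s*(s + 1))
  Re(s) > -1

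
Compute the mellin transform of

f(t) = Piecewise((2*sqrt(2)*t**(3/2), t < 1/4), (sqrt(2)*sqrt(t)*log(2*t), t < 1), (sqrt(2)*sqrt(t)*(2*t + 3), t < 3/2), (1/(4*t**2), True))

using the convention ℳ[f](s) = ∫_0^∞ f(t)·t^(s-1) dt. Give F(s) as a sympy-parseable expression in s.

invert the common scale on t to get t**(3/2) on [0, 1/2); sqrt(t)*log(t) on [1/2, 2); sqrt(t)*(t + 3) on [2, 3); …
remove the shared t-power first: t on [0, 1/2); log(t) on [1/2, 2); t + 3 on [2, 3); …
decompose at 1/4, 1, 3/2; ℳ[f](s) sums the 4 pieces' integrals
over [0, 1/4), the kernel integral of 2*sqrt(2)*t**(3/2) enters the sum
the [1/4, 1) slice contributes ∫ sqrt(2)*sqrt(t)*log(2*t)·t^(s-1) dt
segment [1, 3/2) carries sqrt(2)*sqrt(t)*(2*t + 3); integrate it
for t in [3/2, ∞): the term is ∫ 1/(4*t**2)·t^(s-1)

2**(-s - 1/2)*(-270*2**(2*s + 1)*(s + 1/2)**2*(2*s - 4) + 54*2**(2*s + 1)*(s + 1/2)*(s + 3/2)*(2*s - 4)*log(2) - 162*2**(2*s + 1)*(s + 1/2)*(2*s - 4) - 54*2**(2*s + 1)*(s + 3/2)*(2*s - 4) - 4*sqrt(3)*6**(s + 1/2)*(s + 1/2)**2*(s + 3/2) + 324*6**(s + 1/2)*(s + 1/2)**2*(2*s - 4) + 162*6**(s + 1/2)*(s + 1/2)*(2*s - 4) + 27*(s + 1/2)**2*(2*s - 4) + 54*(s + 1/2)*(s + 3/2)*(2*s - 4)*log(2) + (2*s - 4)*(54*s + 81))/(54*2**s*(s + 1/2)**2*(s + 3/2)*(2*s - 4))
  -3/2 < Re(s) < 2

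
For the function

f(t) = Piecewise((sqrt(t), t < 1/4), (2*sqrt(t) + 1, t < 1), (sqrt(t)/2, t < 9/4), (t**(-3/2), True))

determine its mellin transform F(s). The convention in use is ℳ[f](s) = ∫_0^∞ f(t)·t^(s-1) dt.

(270*2**(2*s)*s*(2*s - 3) + 54*2**(2*s)*(2*s - 3) + 81*3**(2*s)*s*(2*s - 3) - 32*9**s*s*(2*s + 1) - 162*s*(2*s - 3) - 108*s + 162)/(54*2**(2*s)*s*(2*s - 3)*(2*s + 1))
  -1/2 < Re(s) < 3/2

reversing the power substitution: t on [0, 1/2); 2*t + 1 on [1/2, 1); t/2 on [1, 3/2); …
the 4 pieces separated at 1/4, 1, 9/4 each add one integral
piece [0, 1/4): integrate sqrt(t) against the kernel
on [1/4, 1) integrate f = (2*sqrt(t) + 1) against the kernel
[1, 9/4) adds the kernel integral of sqrt(t)/2
segment 9/4 to ∞ holds t**(-3/2); add its integral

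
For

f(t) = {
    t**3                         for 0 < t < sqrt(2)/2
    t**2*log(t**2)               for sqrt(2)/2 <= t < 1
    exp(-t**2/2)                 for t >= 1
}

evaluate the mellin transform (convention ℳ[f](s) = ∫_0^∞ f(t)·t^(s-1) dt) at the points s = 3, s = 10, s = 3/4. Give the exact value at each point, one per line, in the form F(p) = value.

F(3) = -71/1200 + sqrt(2)/100 + sqrt(2)*log(2)/40 + sqrt(2)*sqrt(pi)*erfc(sqrt(2)/2)/2 + exp(-1/2)
F(10) = -7/512 + sqrt(2)/1664 + log(2)/768 + 633*exp(-1/2)
F(3/4) = 2**(5/8)*(-960*2**(3/8) + 242*sqrt(2) + 660*log(2) + 480 + 1815*2**(3/4)*uppergamma(3/8, 1/2))/7260

peel off the power substitution: t**(3/2) on [0, 1/2); t*log(t) on [1/2, 1); exp(-t/2) on [1, ∞)
linearity at sqrt(2)/2, 1 turns ℳ[f](s) into 3 summed integrals
over [0, sqrt(2)/2), the kernel integral of t**3 enters the sum
over [sqrt(2)/2, 1), the kernel integral of t**2*log(t**2) enters the sum
on [1, ∞) integrate f = exp(-t**2/2) against the kernel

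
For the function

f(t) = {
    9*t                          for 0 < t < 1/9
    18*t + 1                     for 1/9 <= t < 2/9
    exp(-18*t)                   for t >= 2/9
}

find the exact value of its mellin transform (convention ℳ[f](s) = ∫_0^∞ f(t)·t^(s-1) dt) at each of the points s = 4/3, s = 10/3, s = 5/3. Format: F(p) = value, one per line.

F(4/3) = 6**(1/3)*(-33*2**(2/3) + 14*2**(1/3)*uppergamma(4/3, 4) + 276)/1512
F(10/3) = 6**(1/3)*(-276*2**(2/3) + 65*2**(1/3)*uppergamma(10/3, 4) + 10176)/2274480
F(5/3) = 6**(2/3)*(-39*2**(1/3) + 10*2**(2/3)*uppergamma(5/3, 4) + 336)/6480

reversing the common scale on t: 9*t/2 on [0, 2/9); 9*t + 1 on [2/9, 4/9); exp(-9*t) on [4/9, ∞)
the common scale on t comes off first: 3*t/2 on [0, 2/3); 3*t + 1 on [2/3, 4/3); exp(-3*t) on [4/3, ∞)
the common scale on t comes off first: t on [0, 1); 2*t + 1 on [1, 2); exp(-2*t) on [2, ∞)
integrate the 3 segments split at 1/9, 2/9, then add the results
piece [0, 1/9): integrate 9*t against the kernel
on [1/9, 2/9): add ∫ (18*t + 1)·t^(s-1) dt
on [2/9, ∞) integrate f = exp(-18*t) against the kernel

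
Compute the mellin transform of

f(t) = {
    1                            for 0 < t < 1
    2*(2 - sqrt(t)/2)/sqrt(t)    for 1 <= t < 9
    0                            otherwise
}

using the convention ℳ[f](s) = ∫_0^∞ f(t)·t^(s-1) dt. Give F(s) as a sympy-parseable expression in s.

strip the power substitution: 1 on [0, 1); 2*(2 - t/2)/t on [1, 3)
reversing the common scale on t: 1 on [0, 1/2); (2 - t)/t on [1/2, 3/2)
the shared t-power comes off first: t on [0, 1/2); 2 - t on [1/2, 3/2)
breakpoints 1: one integral from each of the 2 segments
segment [0, 1) carries 1; integrate it
segment 1 to 9 holds 2*(2 - sqrt(t)/2)/sqrt(t); add its integral

(2*3**(2*s)*s + 3**(2*s + 1) - 12*s - 6)/(3*s*(2*s - 1))
  Re(s) > 0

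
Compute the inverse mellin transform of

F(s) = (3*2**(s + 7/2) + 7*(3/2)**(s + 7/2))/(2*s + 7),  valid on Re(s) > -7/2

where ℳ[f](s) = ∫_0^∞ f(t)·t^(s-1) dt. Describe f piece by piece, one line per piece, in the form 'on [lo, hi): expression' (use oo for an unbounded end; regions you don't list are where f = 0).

on [0, 3/2): 5*t**(7/2)
on [3/2, 2): 3*t**(7/2)/2

decompose at 3/2; ℳ[f](s) sums the 2 pieces' integrals
∫ 5*t**(7/2)·t^(s-1) over [0, 3/2)
∫ over [3/2, 2) of 3*t**(7/2)/2·t^(s-1) joins the sum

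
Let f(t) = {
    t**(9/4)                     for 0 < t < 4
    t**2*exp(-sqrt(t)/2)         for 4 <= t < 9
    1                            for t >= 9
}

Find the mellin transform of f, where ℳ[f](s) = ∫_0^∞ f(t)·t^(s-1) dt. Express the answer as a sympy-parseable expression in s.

the shared t-power comes off first: t**(1/4) on [0, 4); exp(-sqrt(t)/2) on [4, 9); t**(-2) on [9, ∞)
back out the power substitution: sqrt(t) on [0, 2); exp(-t/2) on [2, 3); t**(-4) on [3, ∞)
f breaks at 4, 9 into 3 integrals to sum
over [0, 4), the kernel integral of t**(9/4) enters the sum
∫ t**2*exp(-sqrt(t)/2)·t^(s-1) over [4, 9)
over [9, ∞), the kernel integral of 1 enters the sum

(2**(2*s + 5)*s*(4*s + 9)*uppergamma(2*s + 4, 1) - 2**(2*s + 5)*s*(4*s + 9)*uppergamma(2*s + 4, 3/2) + 2**(2*s + 13/2)*s + 9**s*(-4*s - 9))/(s*(4*s + 9))
  -9/4 < Re(s) < 0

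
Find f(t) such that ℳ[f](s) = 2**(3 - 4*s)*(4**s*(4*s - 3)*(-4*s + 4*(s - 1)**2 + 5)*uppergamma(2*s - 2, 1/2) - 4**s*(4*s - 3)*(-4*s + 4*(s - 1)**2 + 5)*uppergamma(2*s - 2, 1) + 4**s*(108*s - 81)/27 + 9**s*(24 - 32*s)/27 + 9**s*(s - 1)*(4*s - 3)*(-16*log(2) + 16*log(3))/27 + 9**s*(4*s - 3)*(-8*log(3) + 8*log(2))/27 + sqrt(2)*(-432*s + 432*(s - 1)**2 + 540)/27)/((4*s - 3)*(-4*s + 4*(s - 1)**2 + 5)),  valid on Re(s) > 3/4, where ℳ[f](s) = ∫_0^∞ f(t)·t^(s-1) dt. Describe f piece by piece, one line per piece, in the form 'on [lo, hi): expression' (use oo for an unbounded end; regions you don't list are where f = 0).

on [0, 1/16): sqrt(2)/t**(3/4)
on [1/16, 1/4): exp(-2*sqrt(t))/t
on [1/4, 9/16): log(2*sqrt(t))/(2*t**(3/2))

undo the shared t-power: sqrt(2)*t**(1/4) on [0, 1/16); exp(-2*sqrt(t)) on [1/16, 1/4); log(2*sqrt(t))/(2*sqrt(t)) on [1/4, 9/16)
the power substitution comes off first: sqrt(2)*sqrt(t) on [0, 1/4); exp(-2*t) on [1/4, 1/2); log(2*t)/(2*t) on [1/2, 3/4)
the common scale on t comes off first: sqrt(t) on [0, 1/2); exp(-t) on [1/2, 1); log(t)/t on [1, 3/2)
slice at 1/16, 1/4, transform all 3 pieces, and sum them
∫ over [0, 1/16) of sqrt(2)/t**(3/4)·t^(s-1) joins the sum
∫ over [1/16, 1/4) of exp(-2*sqrt(t))/t·t^(s-1) joins the sum
∫ over [1/4, 9/16) of log(2*sqrt(t))/(2*t**(3/2))·t^(s-1) joins the sum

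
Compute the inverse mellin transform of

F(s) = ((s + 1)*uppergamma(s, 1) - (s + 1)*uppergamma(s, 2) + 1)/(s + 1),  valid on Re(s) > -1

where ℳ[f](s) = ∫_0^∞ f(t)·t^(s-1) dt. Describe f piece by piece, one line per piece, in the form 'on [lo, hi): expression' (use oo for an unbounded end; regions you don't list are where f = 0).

on [0, 1): t
on [1, 2): exp(-t)

linearity at 1 turns ℳ[f](s) into 2 summed integrals
on [0, 1) integrate f = t against the kernel
over [1, 2), the kernel integral of exp(-t) enters the sum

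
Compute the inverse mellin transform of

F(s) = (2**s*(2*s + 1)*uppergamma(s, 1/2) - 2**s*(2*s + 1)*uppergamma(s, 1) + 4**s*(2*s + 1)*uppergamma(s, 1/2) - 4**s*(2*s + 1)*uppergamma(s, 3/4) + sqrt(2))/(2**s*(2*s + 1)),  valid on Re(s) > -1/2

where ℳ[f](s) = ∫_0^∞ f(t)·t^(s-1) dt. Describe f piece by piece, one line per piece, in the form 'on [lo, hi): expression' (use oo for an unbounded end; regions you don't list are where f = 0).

on [0, 1/2): sqrt(t)
on [1/2, 1): exp(-t)
on [1, 3/2): exp(-t/2)

linearity at 1/2, 1 turns ℳ[f](s) into 3 summed integrals
[0, 1/2) adds the kernel integral of sqrt(t)
segment [1/2, 1) carries exp(-t); integrate it
piece [1, 3/2): integrate exp(-t/2) against the kernel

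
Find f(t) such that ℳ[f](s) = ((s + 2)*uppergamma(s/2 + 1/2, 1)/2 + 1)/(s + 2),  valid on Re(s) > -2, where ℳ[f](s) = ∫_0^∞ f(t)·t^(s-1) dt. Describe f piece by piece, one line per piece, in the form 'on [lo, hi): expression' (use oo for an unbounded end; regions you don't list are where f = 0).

on [0, 1): t**2
on [1, oo): t*exp(-t**2)

reversing the shared t-power: t on [0, 1); exp(-t**2) on [1, ∞)
back out the power substitution: sqrt(t) on [0, 1); exp(-t) on [1, ∞)
split f at 1: ℳ[f](s) collects 2 kernel integrals
segment 0 to 1 holds t**2; add its integral
segment 1 to ∞ holds t*exp(-t**2); add its integral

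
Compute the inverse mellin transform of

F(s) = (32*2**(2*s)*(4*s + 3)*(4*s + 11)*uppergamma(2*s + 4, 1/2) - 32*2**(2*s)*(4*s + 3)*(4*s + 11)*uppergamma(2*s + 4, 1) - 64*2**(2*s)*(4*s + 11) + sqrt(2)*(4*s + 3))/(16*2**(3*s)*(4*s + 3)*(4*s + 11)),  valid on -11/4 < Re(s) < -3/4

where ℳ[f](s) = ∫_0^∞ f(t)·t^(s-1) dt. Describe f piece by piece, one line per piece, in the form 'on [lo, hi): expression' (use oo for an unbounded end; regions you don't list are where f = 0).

on [0, 1/8): 4*2**(3/4)*t**(11/4)
on [1/8, 1/2): 4*t**2*exp(-sqrt(2)*sqrt(t))
on [1/2, oo): 2**(3/4)*t**(3/4)

reversing the common scale on t: t**(11/4) on [0, 1/4); t**2*exp(-sqrt(t)) on [1/4, 1); t**(3/4) on [1, ∞)
invert the shared t-power to get t**(3/4) on [0, 1/4); exp(-sqrt(t)) on [1/4, 1); t**(-5/4) on [1, ∞)
the power substitution comes off first: t**(3/2) on [0, 1/2); exp(-t) on [1/2, 1); t**(-5/2) on [1, ∞)
slice at 1/8, 1/2, transform all 3 pieces, and sum them
on [0, 1/8) integrate f = 4*2**(3/4)*t**(11/4) against the kernel
segment [1/8, 1/2) carries 4*t**2*exp(-sqrt(2)*sqrt(t)); integrate it
∫ 2**(3/4)*t**(3/4)·t^(s-1) over [1/2, ∞)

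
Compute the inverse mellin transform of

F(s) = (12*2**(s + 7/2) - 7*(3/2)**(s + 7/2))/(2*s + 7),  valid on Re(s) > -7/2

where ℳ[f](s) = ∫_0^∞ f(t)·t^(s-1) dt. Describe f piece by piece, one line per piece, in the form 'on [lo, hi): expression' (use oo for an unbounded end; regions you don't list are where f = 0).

on [0, 3/2): 5*t**(7/2)/2
on [3/2, 2): 6*t**(7/2)

treat the 2 regions marked off by 3/2 separately and sum
on [0, 3/2): add ∫ 5*t**(7/2)/2·t^(s-1) dt
on [3/2, 2): add ∫ 6*t**(7/2)·t^(s-1) dt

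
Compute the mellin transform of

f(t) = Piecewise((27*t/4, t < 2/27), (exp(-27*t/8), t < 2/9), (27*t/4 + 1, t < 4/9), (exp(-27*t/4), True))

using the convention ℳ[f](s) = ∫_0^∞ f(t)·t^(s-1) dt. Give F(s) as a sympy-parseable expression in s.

(2*2**s*s*(s + 1)*uppergamma(s, 3) - 5*3**s*s - 2*3**s + 2*4**s*s*(s + 1)*uppergamma(s, 1/4) - 2*4**s*s*(s + 1)*uppergamma(s, 3/4) + 8*6**s*s + 2*6**s + s)/(2*(27/2)**s*s*(s + 1))
  Re(s) > -1

the common scale on t comes off first: 9*t/4 on [0, 2/9); exp(-9*t/8) on [2/9, 2/3); 9*t/4 + 1 on [2/3, 4/3); …
peel off the common scale on t: 3*t/2 on [0, 1/3); exp(-3*t/4) on [1/3, 1); 3*t/2 + 1 on [1, 2); …
invert the common scale on t to get t on [0, 1/2); exp(-t/2) on [1/2, 3/2); t + 1 on [3/2, 3); …
the 4 pieces separated at 2/27, 2/9, 4/9 each add one integral
segment [0, 2/27) carries 27*t/4; integrate it
the [2/27, 2/9) slice contributes ∫ exp(-27*t/8)·t^(s-1) dt
segment [2/9, 4/9) carries (27*t/4 + 1); integrate it
∫ over [4/9, ∞) of exp(-27*t/4)·t^(s-1) joins the sum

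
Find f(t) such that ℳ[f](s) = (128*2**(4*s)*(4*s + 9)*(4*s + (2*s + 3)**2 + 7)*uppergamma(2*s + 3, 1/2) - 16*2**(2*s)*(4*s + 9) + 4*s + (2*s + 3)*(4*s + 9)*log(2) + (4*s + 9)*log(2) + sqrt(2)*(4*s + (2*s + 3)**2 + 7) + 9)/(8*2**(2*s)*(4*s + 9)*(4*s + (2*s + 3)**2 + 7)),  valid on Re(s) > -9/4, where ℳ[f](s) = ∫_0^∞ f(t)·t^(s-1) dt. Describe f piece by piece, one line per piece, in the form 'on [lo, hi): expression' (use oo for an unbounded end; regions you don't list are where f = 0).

on [0, 1/4): t**(9/4)
on [1/4, 1): t**2*log(sqrt(t))
on [1, oo): t**(3/2)*exp(-sqrt(t)/2)

remove the shared t-power first: t**(7/4) on [0, 1/4); t**(3/2)*log(sqrt(t)) on [1/4, 1); t*exp(-sqrt(t)/2) on [1, ∞)
back out the power substitution: t**(7/2) on [0, 1/2); t**3*log(t) on [1/2, 1); t**2*exp(-t/2) on [1, ∞)
reversing the shared t-power: t**(3/2) on [0, 1/2); t*log(t) on [1/2, 1); exp(-t/2) on [1, ∞)
breakpoints 1/4, 1: one integral from each of the 3 segments
over [0, 1/4), the kernel integral of t**(9/4) enters the sum
between 1/4 and 1 the integrand is t**2*log(sqrt(t))·t^(s-1)
segment [1, ∞) carries t**(3/2)*exp(-sqrt(t)/2); integrate it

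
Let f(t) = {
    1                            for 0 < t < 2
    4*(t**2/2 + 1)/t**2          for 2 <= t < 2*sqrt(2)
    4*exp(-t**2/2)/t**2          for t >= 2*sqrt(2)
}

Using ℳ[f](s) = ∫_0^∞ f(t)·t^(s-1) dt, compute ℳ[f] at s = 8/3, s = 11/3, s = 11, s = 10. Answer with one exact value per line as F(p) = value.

F(8/3) = -15*2**(2/3)/2 + 2*2**(1/3)*uppergamma(1/3, 4) + 24
F(11/3) = -384*2**(2/3)/55 + 2*2**(5/6)*uppergamma(5/6, 4) + 1488*sqrt(2)/55
F(11) = -40960/99 + 210*sqrt(2)*sqrt(pi)*erfc(2) + 10760*sqrt(2)*exp(-4) + 1540096*sqrt(2)/99
F(10) = 4544*exp(-4) + 41856/5

the common scale on t comes off first: 1 on [0, 1); (2*t**2 + 1)/t**2 on [1, sqrt(2)); exp(-2*t**2)/t**2 on [sqrt(2), ∞)
undo the power substitution: 1 on [0, 1); (2*t + 1)/t on [1, 2); exp(-2*t)/t on [2, ∞)
invert the shared t-power to get t on [0, 1); 2*t + 1 on [1, 2); exp(-2*t) on [2, ∞)
summing 3 kernel integrals split by 2, 2*sqrt(2) yields ℳ[f](s)
for t in [0, 2): the term is ∫ 1·t^(s-1)
segment 2 to 2*sqrt(2) holds 4*(t**2/2 + 1)/t**2; add its integral
between 2*sqrt(2) and ∞ the integrand is 4*exp(-t**2/2)/t**2·t^(s-1)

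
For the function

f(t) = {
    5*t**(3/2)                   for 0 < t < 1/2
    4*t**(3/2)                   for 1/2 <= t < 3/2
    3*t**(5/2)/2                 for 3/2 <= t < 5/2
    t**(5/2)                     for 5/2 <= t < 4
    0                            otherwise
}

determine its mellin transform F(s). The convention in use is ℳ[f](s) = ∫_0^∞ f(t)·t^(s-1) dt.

(2*2**(-s - 3/2)*(2*s + 5) + 8*(3/2)**(s + 3/2)*(2*s + 5) - 3*(3/2)**(s + 5/2)*(2*s + 3) + 2*4**(s + 5/2)*(2*s + 3) + (5/2)**(s + 5/2)*(2*s + 3))/((2*s + 3)*(2*s + 5))
  Re(s) > -3/2

summing 4 kernel integrals split by 1/2, 3/2, 5/2 yields ℳ[f](s)
segment [0, 1/2) carries 5*t**(3/2); integrate it
[1/2, 3/2) adds the kernel integral of 4*t**(3/2)
over [3/2, 5/2), the kernel integral of 3*t**(5/2)/2 enters the sum
the [5/2, 4) slice contributes ∫ t**(5/2)·t^(s-1) dt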